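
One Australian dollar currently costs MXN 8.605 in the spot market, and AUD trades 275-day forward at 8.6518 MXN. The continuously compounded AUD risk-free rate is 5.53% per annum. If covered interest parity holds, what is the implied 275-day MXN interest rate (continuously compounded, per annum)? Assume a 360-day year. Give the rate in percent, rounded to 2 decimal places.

6.24%

T = 275/360 years.
F/S = 8.6518/8.605 = 1.0054387 = (growth of MXN) / (growth of AUD).
AUD growth factor: e^(0.0553×275/360) = 1.043148.
So the MXN growth factor = 1.0488214.
Take logs: ln 1.0488214 / (275/360) = 0.062401, so 6.24%.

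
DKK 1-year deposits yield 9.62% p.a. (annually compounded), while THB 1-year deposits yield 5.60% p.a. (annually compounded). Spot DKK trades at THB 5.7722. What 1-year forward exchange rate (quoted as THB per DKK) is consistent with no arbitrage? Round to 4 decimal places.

T = 1 year.
Growth of 1 THB over T: (1 + 0.0560)^1 = 1.056000.
Growth of 1 DKK over T: (1 + 0.0962)^1 = 1.096200.
CIP: F = S · (grow THB)/(grow DKK) = 5.7722 × 1.056000/1.096200 = 5.560521 THB per DKK.

5.5605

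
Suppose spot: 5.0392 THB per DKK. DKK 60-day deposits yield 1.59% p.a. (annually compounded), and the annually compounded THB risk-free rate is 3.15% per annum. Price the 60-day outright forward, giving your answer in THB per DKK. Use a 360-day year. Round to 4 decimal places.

T = 60/360 years.
THB accumulates by (1 + 0.0315)^(60/360) = 1.0051824.
DKK accumulates by (1 + 0.0159)^(60/360) = 1.0026326.
CIP: F = S · (grow THB)/(grow DKK) = 5.0392 × 1.0051824/1.0026326 = 5.052015 THB per DKK.

5.0520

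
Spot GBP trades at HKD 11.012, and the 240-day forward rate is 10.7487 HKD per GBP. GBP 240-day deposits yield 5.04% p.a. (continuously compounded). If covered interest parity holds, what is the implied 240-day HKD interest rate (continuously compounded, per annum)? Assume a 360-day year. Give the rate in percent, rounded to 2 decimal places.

T = 240/360 years.
CIP gives F = S · g_HKD/g_GBP, so g_HKD/g_GBP = 10.7487/11.012 = 0.9760897.
The GBP side grows by e^(0.0504×240/360) = 1.0341709.
So the HKD growth factor = 1.0094436.
Take logs: ln 1.0094436 / (240/360) = 0.014099, so 1.41%.

1.41%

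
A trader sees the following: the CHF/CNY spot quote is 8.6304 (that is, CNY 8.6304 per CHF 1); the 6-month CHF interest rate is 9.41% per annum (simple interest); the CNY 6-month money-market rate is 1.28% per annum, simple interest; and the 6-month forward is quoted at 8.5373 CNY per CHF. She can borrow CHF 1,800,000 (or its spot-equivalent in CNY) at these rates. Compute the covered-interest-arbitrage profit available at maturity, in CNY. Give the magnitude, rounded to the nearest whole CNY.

T = 6/12 years.
Route A — deposit CHF, sell forward: 1,800,000 × 1.047050 × 8.5373 = CNY 16,090,163.94.
Route B — convert at spot, deposit CNY: 1,800,000 × 8.6304 × 1.006400 = CNY 15,634,142.21.
The quoted forward overvalues CHF, so borrow CNY, buy CHF at spot, deposit the CHF at 9.41%, and sell the proceeds forward at 8.5373.
Profit = 16,090,163.94 − 15,634,142.21 = CNY 456,022.

CNY 456,022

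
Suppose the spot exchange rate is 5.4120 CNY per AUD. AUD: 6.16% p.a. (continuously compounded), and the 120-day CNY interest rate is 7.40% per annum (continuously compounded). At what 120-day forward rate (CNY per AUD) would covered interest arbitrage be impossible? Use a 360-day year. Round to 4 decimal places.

T = 120/360 years.
CNY growth factor: e^(0.0740×120/360) = 1.0249734.
Growth of 1 AUD over T: e^(0.0616×120/360) = 1.0207456.
So F = 5.412 × 1.0249734 / 1.0207456 = 5.434416 (CNY/AUD).

5.4344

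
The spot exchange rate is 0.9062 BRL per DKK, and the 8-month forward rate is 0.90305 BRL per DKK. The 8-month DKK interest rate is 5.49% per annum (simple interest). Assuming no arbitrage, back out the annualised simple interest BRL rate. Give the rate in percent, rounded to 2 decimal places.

4.95%

T = 8/12 years.
CIP gives F = S · g_BRL/g_DKK, so g_BRL/g_DKK = 0.90305/0.9062 = 0.9965239.
DKK growth factor: 1 + 0.0549×8/12 = 1.036600.
Hence g_BRL = 1.0329967.
r = (1.0329967 − 1)/(8/12) = 0.049495 → 4.95%.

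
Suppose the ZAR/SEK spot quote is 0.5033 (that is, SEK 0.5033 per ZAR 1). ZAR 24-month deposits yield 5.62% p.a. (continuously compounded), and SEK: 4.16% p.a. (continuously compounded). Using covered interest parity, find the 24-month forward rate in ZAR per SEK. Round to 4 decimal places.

2.0458

T = 2 years.
Growth of 1 SEK over T: e^(0.0416×2) = 1.0867591.
ZAR growth factor: e^(0.0562×2) = 1.1189604.
So F = 0.5033 × 1.0867591 / 1.1189604 = 0.4888161 (SEK/ZAR).
Invert for ZAR per SEK: 1 / 0.4888161 = 2.0458.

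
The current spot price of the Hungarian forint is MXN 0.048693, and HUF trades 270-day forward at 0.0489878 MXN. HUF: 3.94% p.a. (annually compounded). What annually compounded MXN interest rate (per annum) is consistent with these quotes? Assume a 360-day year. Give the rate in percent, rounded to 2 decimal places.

T = 270/360 years.
CIP gives F = S · g_MXN/g_HUF, so g_MXN/g_HUF = 0.0489878/0.048693 = 1.0060543.
The HUF side grows by (1 + 0.0394)^(270/360) = 1.0294068.
So the MXN growth factor = 1.0356391.
r = 1.0356391^(360/270) − 1 = 0.047799 → 4.78%.

4.78%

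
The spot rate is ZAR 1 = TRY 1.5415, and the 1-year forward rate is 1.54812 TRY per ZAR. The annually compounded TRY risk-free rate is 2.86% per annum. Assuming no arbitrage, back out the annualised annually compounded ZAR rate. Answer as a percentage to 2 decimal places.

T = 1 year.
F/S = 1.54812/1.5415 = 1.0042945 = (growth of TRY) / (growth of ZAR).
TRY growth factor: (1 + 0.0286)^1 = 1.028600.
Hence g_ZAR = 1.0242016.
r = 1.0242016^(1/1) − 1 = 0.024202 → 2.42%.

2.42%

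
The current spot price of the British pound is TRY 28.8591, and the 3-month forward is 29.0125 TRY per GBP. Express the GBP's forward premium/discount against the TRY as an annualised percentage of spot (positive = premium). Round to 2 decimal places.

T = 3/12 years.
GBP trades forward at +0.53155% vs spot over the period.
Annualise by dividing by T: 0.0053155 / (3/12) = 0.021262 → 2.13%.

+2.13%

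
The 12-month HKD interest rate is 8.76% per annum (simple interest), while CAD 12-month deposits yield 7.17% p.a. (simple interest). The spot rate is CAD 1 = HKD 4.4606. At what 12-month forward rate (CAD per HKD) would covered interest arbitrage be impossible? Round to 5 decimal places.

T = 1 year.
Growth of 1 HKD over T: 1 + 0.0876×1 = 1.087600.
CAD accumulates by 1 + 0.0717×1 = 1.071700.
CIP: F = S · (grow HKD)/(grow CAD) = 4.4606 × 1.087600/1.071700 = 4.526779 HKD per CAD.
Quoted the other way: 1/4.526779 = 0.22091 CAD per HKD.

0.22091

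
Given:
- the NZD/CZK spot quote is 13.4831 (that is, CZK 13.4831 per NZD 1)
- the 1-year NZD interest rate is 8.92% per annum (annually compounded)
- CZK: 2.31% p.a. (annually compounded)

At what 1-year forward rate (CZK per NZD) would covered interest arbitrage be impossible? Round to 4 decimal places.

T = 1 year.
CZK growth factor: (1 + 0.0231)^1 = 1.023100.
NZD accumulates by (1 + 0.0892)^1 = 1.089200.
Forward (CZK per NZD) = 13.4831 × 1.023100 / 1.089200 = 12.664855.

12.6649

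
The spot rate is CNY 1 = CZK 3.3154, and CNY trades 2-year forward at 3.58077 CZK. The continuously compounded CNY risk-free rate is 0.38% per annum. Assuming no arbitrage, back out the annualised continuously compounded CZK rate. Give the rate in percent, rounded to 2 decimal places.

4.23%

T = 2 years.
F/S = 3.58077/3.3154 = 1.0800416 = (growth of CZK) / (growth of CNY).
CNY growth factor: e^(0.0038×2) = 1.007629.
Hence g_CZK = 1.0882812.
Take logs: ln 1.0882812 / 2 = 0.042300, so 4.23%.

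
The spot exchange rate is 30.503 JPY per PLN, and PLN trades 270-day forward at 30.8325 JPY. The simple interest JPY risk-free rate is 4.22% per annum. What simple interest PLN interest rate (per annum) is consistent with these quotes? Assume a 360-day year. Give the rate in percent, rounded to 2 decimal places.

T = 270/360 years.
CIP gives F = S · g_JPY/g_PLN, so g_JPY/g_PLN = 30.8325/30.503 = 1.0108022.
JPY growth factor: 1 + 0.0422×270/360 = 1.031650.
That pins the PLN growth at 1.020625.
r = (1.020625 − 1)/(270/360) = 0.027500 → 2.75%.

2.75%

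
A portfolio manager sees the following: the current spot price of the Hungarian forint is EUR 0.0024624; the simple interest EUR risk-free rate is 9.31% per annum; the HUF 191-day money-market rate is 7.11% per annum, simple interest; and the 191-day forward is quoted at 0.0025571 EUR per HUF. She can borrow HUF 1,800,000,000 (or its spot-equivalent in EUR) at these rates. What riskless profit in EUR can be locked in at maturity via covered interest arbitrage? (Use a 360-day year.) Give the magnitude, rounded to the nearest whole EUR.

EUR 125,155

T = 191/360 years.
Keep in HUF, deliver into the forward: 1,800,000,000·1.0377225·0.0025571 = EUR 4,776,408.37.
Swap to EUR now, deposit: 1,800,000,000·0.0024624·1.049394722 = EUR 4,651,253.21.
The quoted forward overvalues HUF, so borrow EUR, buy HUF at spot, deposit the HUF at 7.11%, and sell the proceeds forward at 0.0025571.
Profit = 4,776,408.37 − 4,651,253.21 = EUR 125,155.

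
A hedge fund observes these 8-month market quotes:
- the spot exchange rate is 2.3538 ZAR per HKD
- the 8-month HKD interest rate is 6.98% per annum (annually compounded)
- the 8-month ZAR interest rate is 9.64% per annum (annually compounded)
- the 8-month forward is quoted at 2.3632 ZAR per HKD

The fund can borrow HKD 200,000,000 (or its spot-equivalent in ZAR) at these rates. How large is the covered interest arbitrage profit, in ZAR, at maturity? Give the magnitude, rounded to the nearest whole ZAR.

ZAR 6,162,532

T = 8/12 years.
Keep in HKD, deliver into the forward: 200,000,000·1.04600813558·2.3632 = ZAR 494,385,285.20.
Swap to ZAR now, deposit: 200,000,000·2.3538·1.06327601643 = ZAR 500,547,817.49.
The quoted forward undervalues HKD, so borrow HKD, convert to ZAR at spot, deposit the ZAR at 9.64%, and buy HKD forward at 2.3632 to cover the loan.
The gap between the two covered legs is ZAR 6,162,532.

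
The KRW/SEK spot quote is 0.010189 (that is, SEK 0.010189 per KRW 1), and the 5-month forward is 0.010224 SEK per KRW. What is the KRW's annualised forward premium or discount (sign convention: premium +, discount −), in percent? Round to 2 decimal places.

+0.82%

T = 5/12 years.
Period premium: (0.010224 − 0.010189)/0.010189 = 0.0034351.
×(1/T) gives 0.82% p.a.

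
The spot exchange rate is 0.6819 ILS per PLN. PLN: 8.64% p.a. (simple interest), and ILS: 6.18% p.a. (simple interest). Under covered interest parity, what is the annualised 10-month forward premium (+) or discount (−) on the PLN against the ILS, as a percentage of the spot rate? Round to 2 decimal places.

-2.29%

T = 10/12 years.
No-arbitrage forward: 0.6819 × 1.051500 / 1.072000 = 0.6688599 ILS/PLN.
Annualised premium = (F − S)/S × (1/T) = (0.6688599 − 0.6819)/0.6819 ÷ (10/12) = -2.29%.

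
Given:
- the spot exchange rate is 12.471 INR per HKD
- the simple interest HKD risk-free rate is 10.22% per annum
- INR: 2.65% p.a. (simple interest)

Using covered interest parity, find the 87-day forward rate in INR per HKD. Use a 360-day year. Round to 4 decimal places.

12.2484

T = 87/360 years.
Growth of 1 INR over T: 1 + 0.0265×87/360 = 1.00640417.
Growth of 1 HKD over T: 1 + 0.1022×87/360 = 1.02469833.
So F = 12.471 × 1.00640417 / 1.02469833 = 12.248353 (INR/HKD).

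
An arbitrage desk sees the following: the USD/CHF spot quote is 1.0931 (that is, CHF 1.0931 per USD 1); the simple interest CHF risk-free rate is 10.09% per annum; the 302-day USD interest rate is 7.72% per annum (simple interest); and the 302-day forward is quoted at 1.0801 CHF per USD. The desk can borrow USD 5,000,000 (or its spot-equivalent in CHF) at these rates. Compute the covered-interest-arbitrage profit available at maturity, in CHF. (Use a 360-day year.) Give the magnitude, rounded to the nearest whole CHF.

CHF 177,873

T = 302/360 years.
Keep in USD, deliver into the forward: 5,000,000·1.064762222·1.0801 = CHF 5,750,248.38.
Swap to CHF now, deposit: 5,000,000·1.0931·1.084643889 = CHF 5,928,121.18.
The quoted forward undervalues USD, so borrow USD, convert to CHF at spot, deposit the CHF at 10.09%, and buy USD forward at 1.0801 to cover the loan.
Arbitrage profit = |5,750,248.38 − 5,928,121.18| = CHF 177,873.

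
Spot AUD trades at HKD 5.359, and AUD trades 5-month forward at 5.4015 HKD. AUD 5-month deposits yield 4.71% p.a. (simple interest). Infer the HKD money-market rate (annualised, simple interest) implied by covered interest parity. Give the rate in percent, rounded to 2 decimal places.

T = 5/12 years.
By CIP, F/S equals the HKD-to-AUD growth ratio: 5.4015/5.359 = 1.0079306.
AUD growth factor: 1 + 0.0471×5/12 = 1.019625.
Hence g_HKD = 1.0277112.
(1.0277112 − 1)/T = 0.066507, i.e. 6.65%.

6.65%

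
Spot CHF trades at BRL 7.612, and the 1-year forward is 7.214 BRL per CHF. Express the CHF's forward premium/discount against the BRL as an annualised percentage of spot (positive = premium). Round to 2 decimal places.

-5.23%

T = 1 year.
CHF trades forward at -5.22859% vs spot over the period.
×(1/T) gives -5.23% p.a.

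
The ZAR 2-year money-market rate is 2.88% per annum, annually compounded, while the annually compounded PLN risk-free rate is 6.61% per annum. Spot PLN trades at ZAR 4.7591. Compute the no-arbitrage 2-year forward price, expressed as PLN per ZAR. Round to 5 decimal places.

T = 2 years.
Growth of 1 ZAR over T: (1 + 0.0288)^2 = 1.0584294.
Growth of 1 PLN over T: (1 + 0.0661)^2 = 1.1365692.
CIP: F = S · (grow ZAR)/(grow PLN) = 4.7591 × 1.0584294/1.1365692 = 4.431909 ZAR per PLN.
Quoted the other way: 1/4.431909 = 0.22564 PLN per ZAR.

0.22564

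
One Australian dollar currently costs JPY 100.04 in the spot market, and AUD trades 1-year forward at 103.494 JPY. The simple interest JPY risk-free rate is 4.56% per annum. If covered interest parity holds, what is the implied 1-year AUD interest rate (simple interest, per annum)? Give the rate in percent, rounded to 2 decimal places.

T = 1 year.
CIP gives F = S · g_JPY/g_AUD, so g_JPY/g_AUD = 103.494/100.04 = 1.0345262.
JPY growth factor: 1 + 0.0456×1 = 1.045600.
So the AUD growth factor = 1.0107042.
r = (1.0107042 − 1)/1 = 0.010704 → 1.07%.

1.07%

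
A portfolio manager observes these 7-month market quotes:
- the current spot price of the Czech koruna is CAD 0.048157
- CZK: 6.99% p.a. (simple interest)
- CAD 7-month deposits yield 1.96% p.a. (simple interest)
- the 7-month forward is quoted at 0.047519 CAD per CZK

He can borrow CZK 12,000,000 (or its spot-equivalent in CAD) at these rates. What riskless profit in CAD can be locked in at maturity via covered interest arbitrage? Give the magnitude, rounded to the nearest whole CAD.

CAD 8,988

T = 7/12 years.
Route A — deposit CZK, sell forward: 12,000,000 × 1.040775 × 0.047519 = CAD 593,479.05.
Route B — convert at spot, deposit CAD: 12,000,000 × 0.048157 × 1.01143333 = CAD 584,491.14.
The quoted forward overvalues CZK, so borrow CAD, buy CZK at spot, deposit the CZK at 6.99%, and sell the proceeds forward at 0.047519.
The gap between the two covered legs is CAD 8,988.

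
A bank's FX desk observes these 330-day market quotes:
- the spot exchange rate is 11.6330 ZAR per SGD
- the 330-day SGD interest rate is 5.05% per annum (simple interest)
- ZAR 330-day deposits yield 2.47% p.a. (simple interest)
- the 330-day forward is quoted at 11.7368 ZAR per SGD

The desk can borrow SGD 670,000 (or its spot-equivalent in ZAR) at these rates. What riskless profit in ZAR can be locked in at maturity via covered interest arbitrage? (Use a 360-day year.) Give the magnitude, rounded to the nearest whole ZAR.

T = 330/360 years.
Keep in SGD, deliver into the forward: 670,000·1.046291667·11.7368 = ZAR 8,227,677.74.
Swap to ZAR now, deposit: 670,000·11.6330·1.022641667 = ZAR 7,970,581.64.
The quoted forward overvalues SGD, so borrow ZAR, buy SGD at spot, deposit the SGD at 5.05%, and sell the proceeds forward at 11.7368.
The gap between the two covered legs is ZAR 257,096.

ZAR 257,096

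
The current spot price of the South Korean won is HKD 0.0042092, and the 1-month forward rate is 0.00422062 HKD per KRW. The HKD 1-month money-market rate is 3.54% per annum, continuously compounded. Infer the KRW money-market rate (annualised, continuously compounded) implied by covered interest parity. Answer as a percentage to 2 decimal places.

0.29%

T = 1/12 years.
F/S = 0.00422062/0.0042092 = 1.0027131 = (growth of HKD) / (growth of KRW).
HKD growth factor: e^(0.0354×1/12) = 1.0029544.
Hence g_KRW = 1.0002406.
Take logs: ln 1.0002406 / (1/12) = 0.002887, so 0.29%.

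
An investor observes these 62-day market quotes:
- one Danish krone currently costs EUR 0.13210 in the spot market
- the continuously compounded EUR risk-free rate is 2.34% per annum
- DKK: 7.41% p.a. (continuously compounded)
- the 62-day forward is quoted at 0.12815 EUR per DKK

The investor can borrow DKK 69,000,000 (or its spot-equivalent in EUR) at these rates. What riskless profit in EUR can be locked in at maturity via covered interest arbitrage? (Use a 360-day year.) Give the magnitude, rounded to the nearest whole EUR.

T = 62/360 years.
Invest the DKK and cover forward: 69,000,000 × 1.012843444 × 0.12815 = EUR 8,955,916.23.
Convert at spot and invest in EUR: 69,000,000 × 0.13210 × 1.004038131 = EUR 9,151,707.16.
The quoted forward undervalues DKK, so borrow DKK, convert to EUR at spot, deposit the EUR at 2.34%, and buy DKK forward at 0.12815 to cover the loan.
Profit = 9,151,707.16 − 8,955,916.23 = EUR 195,791.

EUR 195,791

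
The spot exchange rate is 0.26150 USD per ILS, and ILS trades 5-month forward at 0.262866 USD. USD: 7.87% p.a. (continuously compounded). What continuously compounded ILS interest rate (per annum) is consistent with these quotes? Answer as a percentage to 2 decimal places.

6.62%

T = 5/12 years.
F/S = 0.262866/0.2615 = 1.0052237 = (growth of USD) / (growth of ILS).
The USD side grows by e^(0.0787×5/12) = 1.0333352.
Hence g_ILS = 1.0279654.
Take logs: ln 1.0279654 / (5/12) = 0.066196, so 6.62%.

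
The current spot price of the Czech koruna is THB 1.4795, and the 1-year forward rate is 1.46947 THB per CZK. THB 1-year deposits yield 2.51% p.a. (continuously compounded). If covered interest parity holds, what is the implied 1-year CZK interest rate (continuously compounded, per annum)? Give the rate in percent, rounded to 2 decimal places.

3.19%

T = 1 year.
F/S = 1.46947/1.4795 = 0.9932207 = (growth of THB) / (growth of CZK).
THB growth factor: e^(0.0251×1) = 1.0254177.
That pins the CZK growth at 1.0324168.
Take logs: ln 1.0324168 / 1 = 0.031902, so 3.19%.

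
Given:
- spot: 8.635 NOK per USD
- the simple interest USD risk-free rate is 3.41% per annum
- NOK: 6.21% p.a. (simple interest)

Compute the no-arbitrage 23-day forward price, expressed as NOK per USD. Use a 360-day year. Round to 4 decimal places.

8.6504

T = 23/360 years.
Growth of 1 NOK over T: 1 + 0.0621×23/360 = 1.0039675.
Growth of 1 USD over T: 1 + 0.0341×23/360 = 1.0021786.
CIP: F = S · (grow NOK)/(grow USD) = 8.635 × 1.0039675/1.0021786 = 8.650414 NOK per USD.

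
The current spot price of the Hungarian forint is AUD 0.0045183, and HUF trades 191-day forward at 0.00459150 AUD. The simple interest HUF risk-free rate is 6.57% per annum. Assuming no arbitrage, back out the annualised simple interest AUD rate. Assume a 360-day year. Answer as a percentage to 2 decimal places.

T = 191/360 years.
By CIP, F/S equals the AUD-to-HUF growth ratio: 0.0045915/0.0045183 = 1.0162008.
HUF growth factor: 1 + 0.0657×191/360 = 1.0348575.
So the AUD growth factor = 1.051623.
r = (1.051623 − 1)/(191/360) = 0.097300 → 9.73%.

9.73%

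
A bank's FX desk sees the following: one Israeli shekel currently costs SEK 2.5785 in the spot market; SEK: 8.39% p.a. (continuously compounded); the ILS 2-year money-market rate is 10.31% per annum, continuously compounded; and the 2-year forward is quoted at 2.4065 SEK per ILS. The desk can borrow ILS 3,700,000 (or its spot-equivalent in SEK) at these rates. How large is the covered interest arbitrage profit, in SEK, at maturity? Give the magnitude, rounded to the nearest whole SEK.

T = 2 years.
Keep in ILS, deliver into the forward: 3,700,000·1.228998979·2.4065 = SEK 10,943,068.36.
Swap to SEK now, deposit: 3,700,000·2.5785·1.182700047 = SEK 11,283,490.66.
The quoted forward undervalues ILS, so borrow ILS, convert to SEK at spot, deposit the SEK at 8.39%, and buy ILS forward at 2.4065 to cover the loan.
Arbitrage profit = |10,943,068.36 − 11,283,490.66| = SEK 340,422.

SEK 340,422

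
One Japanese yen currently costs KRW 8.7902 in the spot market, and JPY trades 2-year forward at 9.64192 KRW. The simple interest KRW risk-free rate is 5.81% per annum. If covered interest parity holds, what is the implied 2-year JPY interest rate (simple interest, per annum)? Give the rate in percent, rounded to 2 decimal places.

T = 2 years.
CIP gives F = S · g_KRW/g_JPY, so g_KRW/g_JPY = 9.64192/8.7902 = 1.0968943.
The KRW side grows by 1 + 0.0581×2 = 1.116200.
So the JPY growth factor = 1.0176003.
(1.0176003 − 1)/T = 0.008800, i.e. 0.88%.

0.88%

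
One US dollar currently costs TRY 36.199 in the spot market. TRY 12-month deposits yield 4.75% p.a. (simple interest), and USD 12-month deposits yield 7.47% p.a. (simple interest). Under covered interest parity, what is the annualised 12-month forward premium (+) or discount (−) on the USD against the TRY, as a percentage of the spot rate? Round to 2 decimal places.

T = 1 year.
F = S · g_TRY/g_USD = 36.199 × 1.047500/1.074700 = 35.282825.
(F − S)/S ÷ T = (35.282825 − 36.199)/36.199/1 = -0.025309 → -2.53%.

-2.53%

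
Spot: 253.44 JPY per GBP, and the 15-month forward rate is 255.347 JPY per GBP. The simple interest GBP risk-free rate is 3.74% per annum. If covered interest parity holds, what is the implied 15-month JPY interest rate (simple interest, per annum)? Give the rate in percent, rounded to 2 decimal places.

T = 15/12 years.
CIP gives F = S · g_JPY/g_GBP, so g_JPY/g_GBP = 255.347/253.44 = 1.0075245.
The GBP side grows by 1 + 0.0374×15/12 = 1.046750.
Hence g_JPY = 1.0546263.
(1.0546263 − 1)/T = 0.043701, i.e. 4.37%.

4.37%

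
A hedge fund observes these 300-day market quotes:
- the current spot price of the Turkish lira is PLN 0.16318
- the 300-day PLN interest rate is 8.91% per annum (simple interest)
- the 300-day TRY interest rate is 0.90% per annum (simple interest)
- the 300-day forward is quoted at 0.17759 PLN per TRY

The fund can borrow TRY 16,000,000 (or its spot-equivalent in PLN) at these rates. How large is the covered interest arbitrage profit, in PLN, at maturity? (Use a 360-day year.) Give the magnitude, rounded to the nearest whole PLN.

PLN 58,013

T = 300/360 years.
Invest the TRY and cover forward: 16,000,000 × 1.007500 × 0.17759 = PLN 2,862,750.80.
Convert at spot and invest in PLN: 16,000,000 × 0.16318 × 1.074250 = PLN 2,804,737.84.
The quoted forward overvalues TRY, so borrow PLN, buy TRY at spot, deposit the TRY at 0.90%, and sell the proceeds forward at 0.17759.
Arbitrage profit = |2,862,750.80 − 2,804,737.84| = PLN 58,013.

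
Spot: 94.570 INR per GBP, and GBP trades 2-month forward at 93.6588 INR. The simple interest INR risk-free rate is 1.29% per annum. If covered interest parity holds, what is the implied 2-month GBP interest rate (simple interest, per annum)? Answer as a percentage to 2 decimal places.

7.14%

T = 2/12 years.
CIP gives F = S · g_INR/g_GBP, so g_INR/g_GBP = 93.6588/94.57 = 0.9903648.
The INR side grows by 1 + 0.0129×2/12 = 1.002150.
So the GBP growth factor = 1.0118999.
(1.0118999 − 1)/T = 0.071399, i.e. 7.14%.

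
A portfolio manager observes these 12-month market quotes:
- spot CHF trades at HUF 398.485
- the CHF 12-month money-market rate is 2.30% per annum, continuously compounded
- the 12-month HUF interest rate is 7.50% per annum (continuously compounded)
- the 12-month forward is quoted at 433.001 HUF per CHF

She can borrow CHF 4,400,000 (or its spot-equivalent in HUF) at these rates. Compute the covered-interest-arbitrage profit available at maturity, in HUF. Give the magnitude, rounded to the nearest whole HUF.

T = 1 year.
Invest the CHF and cover forward: 4,400,000 × 1.023266539547 × 433.001 = HUF 1,949,531,913.52.
Convert at spot and invest in HUF: 4,400,000 × 398.485 × 1.077884150885 = HUF 1,889,890,929.81.
The quoted forward overvalues CHF, so borrow HUF, buy CHF at spot, deposit the CHF at 2.30%, and sell the proceeds forward at 433.001.
The gap between the two covered legs is HUF 59,640,984.

HUF 59,640,984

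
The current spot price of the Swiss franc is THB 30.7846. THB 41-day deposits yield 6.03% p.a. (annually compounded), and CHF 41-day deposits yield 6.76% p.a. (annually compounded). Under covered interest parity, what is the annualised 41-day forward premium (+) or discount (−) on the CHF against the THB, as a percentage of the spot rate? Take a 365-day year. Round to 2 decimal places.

-0.69%

T = 41/365 years.
No-arbitrage forward: 30.7846 × 1.0065987 / 1.0073748 = 30.7608830 THB/CHF.
(F − S)/S ÷ T = (30.7608830 − 30.7846)/30.7846/(41/365) = -0.006859 → -0.69%.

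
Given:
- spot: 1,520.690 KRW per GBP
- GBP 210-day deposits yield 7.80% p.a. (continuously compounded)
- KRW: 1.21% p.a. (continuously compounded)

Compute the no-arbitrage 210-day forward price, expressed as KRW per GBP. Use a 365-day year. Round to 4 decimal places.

T = 210/365 years.
KRW accumulates by e^(0.0121×210/365) = 1.0069859324.
GBP growth factor: e^(0.0780×210/365) = 1.0458989055.
So F = 1520.69 × 1.0069859324 / 1.0458989055 = 1464.112286 (KRW/GBP).

1464.1123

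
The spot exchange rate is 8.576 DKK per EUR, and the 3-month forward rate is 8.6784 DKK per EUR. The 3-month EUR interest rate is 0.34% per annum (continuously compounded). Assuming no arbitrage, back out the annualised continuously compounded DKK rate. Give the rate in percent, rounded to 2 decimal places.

T = 3/12 years.
F/S = 8.6784/8.576 = 1.0119403 = (growth of DKK) / (growth of EUR).
EUR growth factor: e^(0.0034×3/12) = 1.0008504.
That pins the DKK growth at 1.0128009.
r = ln(1.0128009)/(3/12) = 0.050879 → 5.09%.

5.09%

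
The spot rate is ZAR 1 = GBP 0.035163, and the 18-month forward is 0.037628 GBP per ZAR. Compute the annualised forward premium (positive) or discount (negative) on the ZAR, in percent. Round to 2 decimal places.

T = 18/12 years.
Period premium: (0.037628 − 0.035163)/0.035163 = 0.0701021.
Per annum: 0.0701021 / (18/12) = 0.046735 = 4.67%.

+4.67%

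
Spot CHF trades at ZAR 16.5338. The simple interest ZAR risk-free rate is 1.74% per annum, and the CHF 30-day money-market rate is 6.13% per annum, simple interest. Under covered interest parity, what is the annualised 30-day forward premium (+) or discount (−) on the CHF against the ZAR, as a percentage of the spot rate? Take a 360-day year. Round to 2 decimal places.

-4.37%

T = 30/360 years.
F = S · g_ZAR/g_CHF = 16.5338 × 1.001450/1.0051083 = 16.4736218.
Annualised premium = (F − S)/S × (1/T) = (16.4736218 − 16.5338)/16.5338 ÷ (30/360) = -4.37%.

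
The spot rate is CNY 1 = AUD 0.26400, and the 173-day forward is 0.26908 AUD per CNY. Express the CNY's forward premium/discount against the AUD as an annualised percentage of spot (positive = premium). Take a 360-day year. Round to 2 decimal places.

+4.00%

T = 173/360 years.
Period premium: (0.26908 − 0.264)/0.264 = 0.0192424.
Annualise by dividing by T: 0.0192424 / (173/360) = 0.040042 → 4.00%.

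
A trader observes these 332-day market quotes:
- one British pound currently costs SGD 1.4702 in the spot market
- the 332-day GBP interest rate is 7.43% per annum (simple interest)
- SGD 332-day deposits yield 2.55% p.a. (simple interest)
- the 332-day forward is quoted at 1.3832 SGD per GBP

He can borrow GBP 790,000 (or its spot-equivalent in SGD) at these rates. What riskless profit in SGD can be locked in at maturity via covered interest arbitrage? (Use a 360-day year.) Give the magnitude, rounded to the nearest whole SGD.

SGD 21,169

T = 332/360 years.
Keep in GBP, deliver into the forward: 790,000·1.068521111·1.3832 = SGD 1,167,602.94.
Swap to SGD now, deposit: 790,000·1.4702·1.023516667 = SGD 1,188,771.62.
The quoted forward undervalues GBP, so borrow GBP, convert to SGD at spot, deposit the SGD at 2.55%, and buy GBP forward at 1.3832 to cover the loan.
Arbitrage profit = |1,167,602.94 − 1,188,771.62| = SGD 21,169.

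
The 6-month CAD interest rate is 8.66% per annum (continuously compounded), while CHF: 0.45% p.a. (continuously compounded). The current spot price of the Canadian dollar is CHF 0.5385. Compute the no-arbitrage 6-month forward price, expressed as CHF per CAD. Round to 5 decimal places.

0.51684

T = 6/12 years.
Growth of 1 CHF over T: e^(0.0045×6/12) = 1.0022525.
CAD accumulates by e^(0.0866×6/12) = 1.0442511.
Forward (CHF per CAD) = 0.5385 × 1.0022525 / 1.0442511 = 0.5168421.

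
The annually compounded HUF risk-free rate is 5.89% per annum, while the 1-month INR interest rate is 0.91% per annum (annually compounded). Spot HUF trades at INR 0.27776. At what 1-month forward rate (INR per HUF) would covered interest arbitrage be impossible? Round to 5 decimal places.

0.27665

T = 1/12 years.
INR accumulates by (1 + 0.0091)^(1/12) = 1.0007552.
HUF growth factor: (1 + 0.0589)^(1/12) = 1.0047806.
So F = 0.27776 × 1.0007552 / 1.0047806 = 0.2766472 (INR/HUF).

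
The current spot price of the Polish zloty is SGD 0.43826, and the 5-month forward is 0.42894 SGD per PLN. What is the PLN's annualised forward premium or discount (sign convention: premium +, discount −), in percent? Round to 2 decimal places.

T = 5/12 years.
(F − S)/S = (0.42894 − 0.43826)/0.43826 = -0.0212659.
Annualise by dividing by T: -0.0212659 / (5/12) = -0.051038 → -5.10%.

-5.10%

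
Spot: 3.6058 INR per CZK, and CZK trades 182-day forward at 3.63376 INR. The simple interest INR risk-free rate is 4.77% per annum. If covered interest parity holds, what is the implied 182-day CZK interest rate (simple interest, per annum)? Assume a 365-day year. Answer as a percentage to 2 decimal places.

T = 182/365 years.
By CIP, F/S equals the INR-to-CZK growth ratio: 3.63376/3.6058 = 1.0077542.
INR growth factor: 1 + 0.0477×182/365 = 1.0237847.
That pins the CZK growth at 1.0159072.
r = (1.0159072 − 1)/(182/365) = 0.031902 → 3.19%.

3.19%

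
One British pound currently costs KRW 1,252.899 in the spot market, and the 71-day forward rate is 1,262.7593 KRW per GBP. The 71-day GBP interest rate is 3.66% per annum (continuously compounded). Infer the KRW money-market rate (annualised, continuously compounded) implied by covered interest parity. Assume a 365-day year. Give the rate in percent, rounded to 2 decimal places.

T = 71/365 years.
By CIP, F/S equals the KRW-to-GBP growth ratio: 1262.7593/1252.899 = 1.0078700.
The GBP side grows by e^(0.0366×71/365) = 1.0071449.
That pins the KRW growth at 1.0150711.
r = ln(1.0150711)/(71/365) = 0.076900 → 7.69%.

7.69%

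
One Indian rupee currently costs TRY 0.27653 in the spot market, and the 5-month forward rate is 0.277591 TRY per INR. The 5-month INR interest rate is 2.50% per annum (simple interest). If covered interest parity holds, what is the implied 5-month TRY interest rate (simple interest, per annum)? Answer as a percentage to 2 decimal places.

T = 5/12 years.
CIP gives F = S · g_TRY/g_INR, so g_TRY/g_INR = 0.277591/0.27653 = 1.0038368.
The INR side grows by 1 + 0.0250×5/12 = 1.0104167.
So the TRY growth factor = 1.0142935.
(1.0142935 − 1)/T = 0.034304, i.e. 3.43%.

3.43%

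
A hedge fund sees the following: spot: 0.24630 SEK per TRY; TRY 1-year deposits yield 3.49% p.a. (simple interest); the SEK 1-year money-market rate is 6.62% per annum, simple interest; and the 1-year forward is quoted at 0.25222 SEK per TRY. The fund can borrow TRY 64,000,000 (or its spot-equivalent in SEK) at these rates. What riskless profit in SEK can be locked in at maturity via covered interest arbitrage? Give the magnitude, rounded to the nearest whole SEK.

SEK 101,285

T = 1 year.
Route A — deposit TRY, sell forward: 64,000,000 × 1.034900 × 0.25222 = SEK 16,705,438.59.
Route B — convert at spot, deposit SEK: 64,000,000 × 0.24630 × 1.066200 = SEK 16,806,723.84.
The quoted forward undervalues TRY, so borrow TRY, convert to SEK at spot, deposit the SEK at 6.62%, and buy TRY forward at 0.25222 to cover the loan.
The gap between the two covered legs is SEK 101,285.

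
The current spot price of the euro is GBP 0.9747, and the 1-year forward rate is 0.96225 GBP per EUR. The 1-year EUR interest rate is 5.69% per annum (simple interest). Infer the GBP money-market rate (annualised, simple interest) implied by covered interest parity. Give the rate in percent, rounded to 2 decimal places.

T = 1 year.
CIP gives F = S · g_GBP/g_EUR, so g_GBP/g_EUR = 0.96225/0.9747 = 0.9872268.
The EUR side grows by 1 + 0.0569×1 = 1.056900.
So the GBP growth factor = 1.043400.
(1.043400 − 1)/T = 0.043400, i.e. 4.34%.

4.34%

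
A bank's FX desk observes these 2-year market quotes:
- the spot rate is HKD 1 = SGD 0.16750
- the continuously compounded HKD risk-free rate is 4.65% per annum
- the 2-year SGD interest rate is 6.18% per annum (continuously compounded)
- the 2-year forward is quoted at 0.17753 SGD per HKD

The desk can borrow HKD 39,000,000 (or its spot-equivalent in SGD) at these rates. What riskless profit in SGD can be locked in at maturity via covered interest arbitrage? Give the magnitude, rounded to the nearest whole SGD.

T = 2 years.
Route A — deposit HKD, sell forward: 39,000,000 × 1.097461735 × 0.17753 = SGD 7,598,462.89.
Route B — convert at spot, deposit SGD: 39,000,000 × 0.16750 × 1.131563155 = SGD 7,391,936.31.
The quoted forward overvalues HKD, so borrow SGD, buy HKD at spot, deposit the HKD at 4.65%, and sell the proceeds forward at 0.17753.
Profit = 7,598,462.89 − 7,391,936.31 = SGD 206,527.

SGD 206,527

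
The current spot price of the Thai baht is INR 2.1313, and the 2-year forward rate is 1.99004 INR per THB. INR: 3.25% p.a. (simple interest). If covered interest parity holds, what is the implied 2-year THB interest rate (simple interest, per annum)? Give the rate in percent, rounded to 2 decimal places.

T = 2 years.
CIP gives F = S · g_INR/g_THB, so g_INR/g_THB = 1.99004/2.1313 = 0.9337212.
The INR side grows by 1 + 0.0325×2 = 1.065000.
That pins the THB growth at 1.1405974.
r = (1.1405974 − 1)/2 = 0.070299 → 7.03%.

7.03%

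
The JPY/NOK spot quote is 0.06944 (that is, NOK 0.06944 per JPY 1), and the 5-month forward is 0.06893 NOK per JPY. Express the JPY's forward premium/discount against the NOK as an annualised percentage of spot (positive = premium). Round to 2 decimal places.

T = 5/12 years.
(F − S)/S = (0.06893 − 0.06944)/0.06944 = -0.0073445.
Annualise by dividing by T: -0.0073445 / (5/12) = -0.017627 → -1.76%.

-1.76%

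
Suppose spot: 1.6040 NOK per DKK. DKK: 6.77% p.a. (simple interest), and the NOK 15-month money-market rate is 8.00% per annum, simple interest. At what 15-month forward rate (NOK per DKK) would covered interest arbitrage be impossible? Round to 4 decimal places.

T = 15/12 years.
NOK accumulates by 1 + 0.0800×15/12 = 1.100000.
DKK accumulates by 1 + 0.0677×15/12 = 1.084625.
Forward (NOK per DKK) = 1.604 × 1.100000 / 1.084625 = 1.626737.

1.6267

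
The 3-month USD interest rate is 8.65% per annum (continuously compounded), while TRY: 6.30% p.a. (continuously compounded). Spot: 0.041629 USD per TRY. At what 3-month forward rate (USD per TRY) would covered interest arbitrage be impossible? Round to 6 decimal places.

0.041874

T = 3/12 years.
USD growth factor: e^(0.0865×3/12) = 1.0218605.
TRY growth factor: e^(0.0630×3/12) = 1.0158747.
So F = 0.041629 × 1.0218605 / 1.0158747 = 0.04187429 (USD/TRY).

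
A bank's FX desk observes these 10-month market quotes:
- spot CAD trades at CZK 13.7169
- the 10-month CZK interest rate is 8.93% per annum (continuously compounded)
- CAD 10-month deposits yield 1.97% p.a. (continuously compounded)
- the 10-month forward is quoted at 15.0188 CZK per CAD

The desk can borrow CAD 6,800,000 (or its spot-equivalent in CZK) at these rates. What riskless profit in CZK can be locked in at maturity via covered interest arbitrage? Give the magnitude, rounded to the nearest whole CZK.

CZK 3,337,349

T = 10/12 years.
Invest the CAD and cover forward: 6,800,000 × 1.01655216058 × 15.0188 = CZK 103,818,276.41.
Convert at spot and invest in CZK: 6,800,000 × 13.7169 × 1.07725556848 = CZK 100,480,926.97.
The quoted forward overvalues CAD, so borrow CZK, buy CAD at spot, deposit the CAD at 1.97%, and sell the proceeds forward at 15.0188.
The gap between the two covered legs is CZK 3,337,349.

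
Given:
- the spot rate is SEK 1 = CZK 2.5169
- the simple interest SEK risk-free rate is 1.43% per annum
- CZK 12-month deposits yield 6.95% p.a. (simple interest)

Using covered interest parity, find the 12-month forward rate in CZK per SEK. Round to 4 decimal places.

2.6539

T = 1 year.
CZK growth factor: 1 + 0.0695×1 = 1.069500.
SEK growth factor: 1 + 0.0143×1 = 1.014300.
CIP: F = S · (grow CZK)/(grow SEK) = 2.5169 × 1.069500/1.014300 = 2.653874 CZK per SEK.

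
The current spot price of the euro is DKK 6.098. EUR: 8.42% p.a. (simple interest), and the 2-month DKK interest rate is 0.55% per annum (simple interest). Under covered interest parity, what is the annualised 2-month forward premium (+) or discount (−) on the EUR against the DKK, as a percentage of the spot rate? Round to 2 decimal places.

-7.76%

T = 2/12 years.
CIP forward (DKK per EUR) = 6.098 × 1.0009167/1.0140333 = 6.019122.
Annualised premium = (F − S)/S × (1/T) = (6.019122 − 6.098)/6.098 ÷ (2/12) = -7.76%.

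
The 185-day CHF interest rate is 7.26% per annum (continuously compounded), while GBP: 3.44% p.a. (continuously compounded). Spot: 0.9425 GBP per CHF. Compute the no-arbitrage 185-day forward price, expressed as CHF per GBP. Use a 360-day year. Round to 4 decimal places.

1.0820

T = 185/360 years.
Growth of 1 GBP over T: e^(0.0344×185/360) = 1.017835.
CHF growth factor: e^(0.0726×185/360) = 1.038013.
CIP: F = S · (grow GBP)/(grow CHF) = 0.9425 × 1.017835/1.038013 = 0.9241787 GBP per CHF.
Invert for CHF per GBP: 1 / 0.9241787 = 1.0820.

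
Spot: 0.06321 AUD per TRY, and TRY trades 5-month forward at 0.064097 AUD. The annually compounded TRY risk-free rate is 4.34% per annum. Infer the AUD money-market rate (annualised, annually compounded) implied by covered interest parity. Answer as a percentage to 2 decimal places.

7.89%

T = 5/12 years.
F/S = 0.064097/0.06321 = 1.0140326 = (growth of AUD) / (growth of TRY).
The TRY side grows by (1 + 0.0434)^(5/12) = 1.0178595.
Hence g_AUD = 1.0321427.
r = 1.0321427^(12/5) − 1 = 0.078886 → 7.89%.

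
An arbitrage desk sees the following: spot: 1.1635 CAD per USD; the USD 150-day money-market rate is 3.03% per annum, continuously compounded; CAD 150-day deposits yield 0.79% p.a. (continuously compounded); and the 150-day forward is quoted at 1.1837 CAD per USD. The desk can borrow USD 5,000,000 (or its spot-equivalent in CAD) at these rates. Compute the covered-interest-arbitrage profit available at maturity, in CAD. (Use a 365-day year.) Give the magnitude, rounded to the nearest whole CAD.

CAD 156,241

T = 150/365 years.
Route A — deposit USD, sell forward: 5,000,000 × 1.012529904 × 1.1837 = CAD 5,992,658.24.
Route B — convert at spot, deposit CAD: 5,000,000 × 1.1635 × 1.003251851 = CAD 5,836,417.64.
The quoted forward overvalues USD, so borrow CAD, buy USD at spot, deposit the USD at 3.03%, and sell the proceeds forward at 1.1837.
The gap between the two covered legs is CAD 156,241.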